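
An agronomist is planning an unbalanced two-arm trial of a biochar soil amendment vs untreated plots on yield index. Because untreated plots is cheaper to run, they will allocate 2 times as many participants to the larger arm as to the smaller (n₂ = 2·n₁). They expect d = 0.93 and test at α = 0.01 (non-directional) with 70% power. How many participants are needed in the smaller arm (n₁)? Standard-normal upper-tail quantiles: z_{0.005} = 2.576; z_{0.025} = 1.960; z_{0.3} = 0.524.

n₁ = 17

With allocation ratio k = n₂/n₁ = 2, Var(x̄₁−x̄₂) = σ²(1/n₁ + 1/(k·n₁)) = σ²·(k+1)/(k·n₁).
So n₁ = (1 + 1/k)·((z_{α/2} + z_β)/d)² = 1.500 × (3.100/0.93)².
n₁ = 1.500 × 11.11 = 16.7.
Round up: n₁ = 17, giving n₂ = 2 × 17 = 34.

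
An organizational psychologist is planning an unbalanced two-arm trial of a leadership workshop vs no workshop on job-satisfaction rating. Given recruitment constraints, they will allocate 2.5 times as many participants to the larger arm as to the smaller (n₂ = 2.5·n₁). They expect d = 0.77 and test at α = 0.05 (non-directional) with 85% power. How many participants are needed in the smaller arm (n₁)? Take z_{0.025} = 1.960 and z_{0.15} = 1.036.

With allocation ratio k = n₂/n₁ = 2.5, Var(x̄₁−x̄₂) = σ²(1/n₁ + 1/(k·n₁)) = σ²·(k+1)/(k·n₁).
So n₁ = (1 + 1/k)·((z_{α/2} + z_β)/d)² = 1.400 × (2.996/0.77)².
n₁ = 1.400 × 15.14 = 21.2.
Round up: n₁ = 22, giving n₂ = 2.5 × 22 = 55.

n₁ = 22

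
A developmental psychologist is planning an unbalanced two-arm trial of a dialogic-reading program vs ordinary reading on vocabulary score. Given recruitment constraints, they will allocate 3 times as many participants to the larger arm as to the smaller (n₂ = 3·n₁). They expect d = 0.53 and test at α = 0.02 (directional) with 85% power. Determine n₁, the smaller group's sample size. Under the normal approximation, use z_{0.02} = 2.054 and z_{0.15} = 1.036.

With allocation ratio k = n₂/n₁ = 3, Var(x̄₁−x̄₂) = σ²(1/n₁ + 1/(k·n₁)) = σ²·(k+1)/(k·n₁).
So n₁ = (1 + 1/k)·((z_{α} + z_β)/d)² = 1.333 × (3.090/0.53)².
n₁ = 1.333 × 33.99 = 45.3.
Round up: n₁ = 46, giving n₂ = 3 × 46 = 138.

n₁ = 46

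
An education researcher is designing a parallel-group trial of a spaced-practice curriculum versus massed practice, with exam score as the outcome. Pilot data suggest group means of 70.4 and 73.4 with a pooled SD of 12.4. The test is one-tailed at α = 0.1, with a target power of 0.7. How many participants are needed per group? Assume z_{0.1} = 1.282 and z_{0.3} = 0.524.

n = 112 per group

Cohen's d = |M₁ − M₂| / SD_pooled = |70.4 − 73.4| / 12.4 = 3.0 / 12.4 = 0.242.
For two independent groups with equal n: n = 2·((z_{α} + z_β) / d)².
z_{α} + z_β = 1.282 + 0.524 = 1.806.
n = 2 × (1.806 / 0.242)² = 2 × 7.463² = 2 × 55.69 = 111.4.
Round up to the next whole participant.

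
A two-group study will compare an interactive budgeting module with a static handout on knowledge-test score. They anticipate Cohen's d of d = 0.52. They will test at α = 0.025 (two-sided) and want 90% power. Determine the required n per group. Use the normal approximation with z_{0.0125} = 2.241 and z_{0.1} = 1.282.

For two independent groups with equal n: n = 2·((z_{α/2} + z_β) / d)².
z_{α/2} + z_β = 2.241 + 1.282 = 3.523.
n = 2 × (3.523 / 0.52)² = 2 × 6.775² = 2 × 45.90 = 91.8.
Round up to the next whole participant.

n = 92 per group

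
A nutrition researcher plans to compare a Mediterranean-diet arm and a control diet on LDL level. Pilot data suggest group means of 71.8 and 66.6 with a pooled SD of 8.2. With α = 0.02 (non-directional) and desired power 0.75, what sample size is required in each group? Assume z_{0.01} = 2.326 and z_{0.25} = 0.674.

Cohen's d = |M₁ − M₂| / SD_pooled = |71.8 − 66.6| / 8.2 = 5.2 / 8.2 = 0.634.
For two independent groups with equal n: n = 2·((z_{α/2} + z_β) / d)².
z_{α/2} + z_β = 2.326 + 0.674 = 3.000.
n = 2 × (3.000 / 0.634)² = 2 × 4.732² = 2 × 22.39 = 44.8.
Round up to the next whole participant.

n = 45 per group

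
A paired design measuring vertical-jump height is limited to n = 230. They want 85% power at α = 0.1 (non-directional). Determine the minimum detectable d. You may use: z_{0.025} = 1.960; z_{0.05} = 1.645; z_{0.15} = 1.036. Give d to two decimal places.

d_min ≈ 0.18

For a single sample (or paired design) of n = 230: d_min = (z_{α/2} + z_β)/√n.
z-sum = 1.645 + 1.036 = 2.681.
d_min = 2.681 / √230 = 2.681 / 15.166 = 0.177.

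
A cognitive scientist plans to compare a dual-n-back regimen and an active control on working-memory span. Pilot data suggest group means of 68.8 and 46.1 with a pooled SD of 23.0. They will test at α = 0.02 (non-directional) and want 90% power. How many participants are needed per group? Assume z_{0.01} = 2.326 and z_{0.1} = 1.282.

n = 27 per group

Cohen's d = |M₁ − M₂| / SD_pooled = |68.8 − 46.1| / 23.0 = 22.7 / 23.0 = 0.987.
For two independent groups with equal n: n = 2·((z_{α/2} + z_β) / d)².
z_{α/2} + z_β = 2.326 + 1.282 = 3.608.
n = 2 × (3.608 / 0.987)² = 2 × 3.656² = 2 × 13.36 = 26.7.
Round up to the next whole participant.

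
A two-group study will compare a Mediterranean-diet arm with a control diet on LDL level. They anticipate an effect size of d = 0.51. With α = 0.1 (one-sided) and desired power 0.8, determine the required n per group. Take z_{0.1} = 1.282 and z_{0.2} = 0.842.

For two independent groups with equal n: n = 2·((z_{α} + z_β) / d)².
z_{α} + z_β = 1.282 + 0.842 = 2.124.
n = 2 × (2.124 / 0.51)² = 2 × 4.165² = 2 × 17.34 = 34.7.
Round up to the next whole participant.

n = 35 per group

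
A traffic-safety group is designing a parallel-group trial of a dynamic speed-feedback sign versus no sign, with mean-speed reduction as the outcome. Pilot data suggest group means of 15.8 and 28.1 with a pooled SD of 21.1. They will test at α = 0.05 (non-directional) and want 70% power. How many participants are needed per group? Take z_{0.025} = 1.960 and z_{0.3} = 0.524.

n = 37 per group

Cohen's d = |M₁ − M₂| / SD_pooled = |15.8 − 28.1| / 21.1 = 12.3 / 21.1 = 0.583.
For two independent groups with equal n: n = 2·((z_{α/2} + z_β) / d)².
z_{α/2} + z_β = 1.960 + 0.524 = 2.484.
n = 2 × (2.484 / 0.583)² = 2 × 4.261² = 2 × 18.15 = 36.3.
Round up to the next whole participant.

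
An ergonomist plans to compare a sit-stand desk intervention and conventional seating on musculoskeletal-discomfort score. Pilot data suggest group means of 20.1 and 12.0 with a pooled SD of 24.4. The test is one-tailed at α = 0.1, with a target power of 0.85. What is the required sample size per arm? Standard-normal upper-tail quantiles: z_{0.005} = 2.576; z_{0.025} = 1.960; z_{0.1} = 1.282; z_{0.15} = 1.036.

Cohen's d = |M₁ − M₂| / SD_pooled = |20.1 − 12.0| / 24.4 = 8.1 / 24.4 = 0.332.
For two independent groups with equal n: n = 2·((z_{α} + z_β) / d)².
z_{α} + z_β = 1.282 + 1.036 = 2.318.
n = 2 × (2.318 / 0.332)² = 2 × 6.982² = 2 × 48.75 = 97.5.
Round up to the next whole participant.

n = 98 per group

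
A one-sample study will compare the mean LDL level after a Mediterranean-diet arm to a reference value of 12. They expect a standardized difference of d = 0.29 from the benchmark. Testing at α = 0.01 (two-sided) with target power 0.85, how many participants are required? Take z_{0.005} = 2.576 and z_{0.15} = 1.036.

n = 156

For a one-sample test: n = ((z_{α/2} + z_β) / d)².
z_{α/2} + z_β = 2.576 + 1.036 = 3.612.
n = (3.612 / 0.29)² = 12.455² = 155.13.
Round up.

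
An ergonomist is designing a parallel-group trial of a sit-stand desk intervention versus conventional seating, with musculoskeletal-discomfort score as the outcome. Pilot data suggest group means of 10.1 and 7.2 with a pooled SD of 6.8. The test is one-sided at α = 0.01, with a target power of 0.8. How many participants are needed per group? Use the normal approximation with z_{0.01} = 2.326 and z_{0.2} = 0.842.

n = 111 per group

Cohen's d = |M₁ − M₂| / SD_pooled = |10.1 − 7.2| / 6.8 = 2.9 / 6.8 = 0.426.
For two independent groups with equal n: n = 2·((z_{α} + z_β) / d)².
z_{α} + z_β = 2.326 + 0.842 = 3.168.
n = 2 × (3.168 / 0.426)² = 2 × 7.437² = 2 × 55.30 = 110.6.
Round up to the next whole participant.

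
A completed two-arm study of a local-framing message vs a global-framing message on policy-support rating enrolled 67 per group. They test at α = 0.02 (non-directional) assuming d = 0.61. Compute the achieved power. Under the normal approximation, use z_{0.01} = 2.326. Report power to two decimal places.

For two equal groups, power = Φ(d·√(n/2) − z_{α/2}).
d·√(n/2) = 0.61 × √(67/2) = 0.61 × 5.788 = 3.531.
z_β = 3.531 − 2.326 = 1.205.
Power = Φ(1.205) = 0.886.

power ≈ 0.89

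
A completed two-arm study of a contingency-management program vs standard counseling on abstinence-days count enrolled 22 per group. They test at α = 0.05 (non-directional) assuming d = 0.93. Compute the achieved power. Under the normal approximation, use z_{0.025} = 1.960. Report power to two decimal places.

For two equal groups, power = Φ(d·√(n/2) − z_{α/2}).
d·√(n/2) = 0.93 × √(22/2) = 0.93 × 3.317 = 3.084.
z_β = 3.084 − 1.960 = 1.124.
Power = Φ(1.124) = 0.870.

power ≈ 0.87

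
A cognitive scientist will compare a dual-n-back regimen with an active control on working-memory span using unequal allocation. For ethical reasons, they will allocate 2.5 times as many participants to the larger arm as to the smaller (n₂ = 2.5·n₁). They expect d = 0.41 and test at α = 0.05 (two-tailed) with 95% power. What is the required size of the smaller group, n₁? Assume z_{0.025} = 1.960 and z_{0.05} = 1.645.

With allocation ratio k = n₂/n₁ = 2.5, Var(x̄₁−x̄₂) = σ²(1/n₁ + 1/(k·n₁)) = σ²·(k+1)/(k·n₁).
So n₁ = (1 + 1/k)·((z_{α/2} + z_β)/d)² = 1.400 × (3.605/0.41)².
n₁ = 1.400 × 77.31 = 108.2.
Round up: n₁ = 109, giving n₂ = ⌈2.5 × 109⌉ = ⌈272.5⌉ = 273.

n₁ = 109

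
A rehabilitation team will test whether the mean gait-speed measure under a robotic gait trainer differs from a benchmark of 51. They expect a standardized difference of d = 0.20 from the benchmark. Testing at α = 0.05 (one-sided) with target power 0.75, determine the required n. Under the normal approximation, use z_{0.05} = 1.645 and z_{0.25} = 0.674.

For a one-sample test: n = ((z_{α} + z_β) / d)².
z_{α} + z_β = 1.645 + 0.674 = 2.319.
n = (2.319 / 0.20)² = 11.595² = 134.44.
Round up.

n = 135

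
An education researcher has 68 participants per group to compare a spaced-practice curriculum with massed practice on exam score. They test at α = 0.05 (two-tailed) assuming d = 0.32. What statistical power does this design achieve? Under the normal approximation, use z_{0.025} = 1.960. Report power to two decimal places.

For two equal groups, power = Φ(d·√(n/2) − z_{α/2}).
d·√(n/2) = 0.32 × √(68/2) = 0.32 × 5.831 = 1.866.
z_β = 1.866 − 1.960 = -0.094.
Power = Φ(-0.094) = 0.463.

power ≈ 0.46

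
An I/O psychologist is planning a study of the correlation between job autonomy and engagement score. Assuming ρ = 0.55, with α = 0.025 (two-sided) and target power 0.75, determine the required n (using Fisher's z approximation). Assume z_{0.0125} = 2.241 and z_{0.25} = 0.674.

n = 26

Fisher's z: C = ½·ln((1+r)/(1−r)) = ½·ln(3.4444) = 0.6184.
n = ((z_{α/2} + z_β)/C)² + 3.
(2.241 + 0.674) / 0.6184 = 2.915 / 0.6184 = 4.714.
n = 4.714² + 3 = 22.22 + 3 = 25.2.
Round up.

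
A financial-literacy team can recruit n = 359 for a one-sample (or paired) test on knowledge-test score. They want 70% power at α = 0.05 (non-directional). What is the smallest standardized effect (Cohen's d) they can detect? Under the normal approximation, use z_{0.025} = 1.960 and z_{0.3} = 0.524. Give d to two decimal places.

d_min ≈ 0.13

For a single sample (or paired design) of n = 359: d_min = (z_{α/2} + z_β)/√n.
z-sum = 1.960 + 0.524 = 2.484.
d_min = 2.484 / √359 = 2.484 / 18.947 = 0.131.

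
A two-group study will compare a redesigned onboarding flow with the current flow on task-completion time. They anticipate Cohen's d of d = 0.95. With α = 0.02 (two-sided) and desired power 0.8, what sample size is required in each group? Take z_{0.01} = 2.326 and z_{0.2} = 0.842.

For two independent groups with equal n: n = 2·((z_{α/2} + z_β) / d)².
z_{α/2} + z_β = 2.326 + 0.842 = 3.168.
n = 2 × (3.168 / 0.95)² = 2 × 3.335² = 2 × 11.12 = 22.2.
Round up to the next whole participant.

n = 23 per group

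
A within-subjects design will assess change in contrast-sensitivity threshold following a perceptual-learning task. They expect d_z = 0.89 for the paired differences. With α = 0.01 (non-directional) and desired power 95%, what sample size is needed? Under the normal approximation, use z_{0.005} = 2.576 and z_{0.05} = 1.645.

For a paired (one-sample on differences) test: n = ((z_{α/2} + z_β) / d)².
z_{α/2} + z_β = 2.576 + 1.645 = 4.221.
n = (4.221 / 0.89)² = 4.743² = 22.49.
Round up.

n = 23 pairs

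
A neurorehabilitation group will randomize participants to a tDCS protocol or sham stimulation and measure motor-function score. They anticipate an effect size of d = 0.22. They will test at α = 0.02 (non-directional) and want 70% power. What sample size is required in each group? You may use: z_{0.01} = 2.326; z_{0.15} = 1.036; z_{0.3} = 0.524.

For two independent groups with equal n: n = 2·((z_{α/2} + z_β) / d)².
z_{α/2} + z_β = 2.326 + 0.524 = 2.850.
n = 2 × (2.850 / 0.22)² = 2 × 12.955² = 2 × 167.82 = 335.6.
Round up to the next whole participant.

n = 336 per group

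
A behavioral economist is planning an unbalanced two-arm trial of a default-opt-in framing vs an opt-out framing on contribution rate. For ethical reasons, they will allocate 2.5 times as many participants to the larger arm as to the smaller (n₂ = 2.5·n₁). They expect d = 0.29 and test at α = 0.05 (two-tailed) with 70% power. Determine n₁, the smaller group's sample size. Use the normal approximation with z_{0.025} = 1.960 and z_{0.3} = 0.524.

With allocation ratio k = n₂/n₁ = 2.5, Var(x̄₁−x̄₂) = σ²(1/n₁ + 1/(k·n₁)) = σ²·(k+1)/(k·n₁).
So n₁ = (1 + 1/k)·((z_{α/2} + z_β)/d)² = 1.400 × (2.484/0.29)².
n₁ = 1.400 × 73.37 = 102.7.
Round up: n₁ = 103, giving n₂ = ⌈2.5 × 103⌉ = ⌈257.5⌉ = 258.

n₁ = 103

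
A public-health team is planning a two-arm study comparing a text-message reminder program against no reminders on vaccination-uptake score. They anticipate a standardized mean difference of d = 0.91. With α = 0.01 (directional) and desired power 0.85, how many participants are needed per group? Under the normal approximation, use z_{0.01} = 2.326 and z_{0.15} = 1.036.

For two independent groups with equal n: n = 2·((z_{α} + z_β) / d)².
z_{α} + z_β = 2.326 + 1.036 = 3.362.
n = 2 × (3.362 / 0.91)² = 2 × 3.695² = 2 × 13.65 = 27.3.
Round up to the next whole participant.

n = 28 per group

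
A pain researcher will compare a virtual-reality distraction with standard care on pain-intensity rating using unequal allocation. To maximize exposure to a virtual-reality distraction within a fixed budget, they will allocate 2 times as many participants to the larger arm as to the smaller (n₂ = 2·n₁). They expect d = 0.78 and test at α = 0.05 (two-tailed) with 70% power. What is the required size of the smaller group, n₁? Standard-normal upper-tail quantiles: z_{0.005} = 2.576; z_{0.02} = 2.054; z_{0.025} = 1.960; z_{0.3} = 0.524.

n₁ = 16

With allocation ratio k = n₂/n₁ = 2, Var(x̄₁−x̄₂) = σ²(1/n₁ + 1/(k·n₁)) = σ²·(k+1)/(k·n₁).
So n₁ = (1 + 1/k)·((z_{α/2} + z_β)/d)² = 1.500 × (2.484/0.78)².
n₁ = 1.500 × 10.14 = 15.2.
Round up: n₁ = 16, giving n₂ = 2 × 16 = 32.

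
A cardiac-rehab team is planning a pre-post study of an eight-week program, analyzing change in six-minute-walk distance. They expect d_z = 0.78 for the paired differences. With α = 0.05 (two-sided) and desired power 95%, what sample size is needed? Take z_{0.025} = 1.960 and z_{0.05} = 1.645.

For a paired (one-sample on differences) test: n = ((z_{α/2} + z_β) / d)².
z_{α/2} + z_β = 1.960 + 1.645 = 3.605.
n = (3.605 / 0.78)² = 4.622² = 21.36.
Round up.

n = 22 pairs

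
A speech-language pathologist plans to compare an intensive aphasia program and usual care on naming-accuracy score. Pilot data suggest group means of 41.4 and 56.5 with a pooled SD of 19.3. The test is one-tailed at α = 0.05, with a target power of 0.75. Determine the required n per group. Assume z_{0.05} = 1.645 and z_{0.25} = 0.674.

n = 18 per group

Cohen's d = |M₁ − M₂| / SD_pooled = |41.4 − 56.5| / 19.3 = 15.1 / 19.3 = 0.782.
For two independent groups with equal n: n = 2·((z_{α} + z_β) / d)².
z_{α} + z_β = 1.645 + 0.674 = 2.319.
n = 2 × (2.319 / 0.782)² = 2 × 2.965² = 2 × 8.79 = 17.6.
Round up to the next whole participant.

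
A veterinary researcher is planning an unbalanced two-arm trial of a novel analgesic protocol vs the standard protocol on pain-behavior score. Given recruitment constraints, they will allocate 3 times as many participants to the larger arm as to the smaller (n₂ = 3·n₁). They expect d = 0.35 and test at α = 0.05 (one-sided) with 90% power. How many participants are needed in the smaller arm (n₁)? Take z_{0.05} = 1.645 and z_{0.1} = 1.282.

n₁ = 94

With allocation ratio k = n₂/n₁ = 3, Var(x̄₁−x̄₂) = σ²(1/n₁ + 1/(k·n₁)) = σ²·(k+1)/(k·n₁).
So n₁ = (1 + 1/k)·((z_{α} + z_β)/d)² = 1.333 × (2.927/0.35)².
n₁ = 1.333 × 69.94 = 93.2.
Round up: n₁ = 94, giving n₂ = 3 × 94 = 282.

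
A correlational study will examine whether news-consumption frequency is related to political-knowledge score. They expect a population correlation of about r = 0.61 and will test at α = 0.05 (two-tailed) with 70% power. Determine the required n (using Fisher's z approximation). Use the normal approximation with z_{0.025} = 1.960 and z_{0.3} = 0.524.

Fisher's z: C = ½·ln((1+r)/(1−r)) = ½·ln(4.1282) = 0.7089.
n = ((z_{α/2} + z_β)/C)² + 3.
(1.960 + 0.524) / 0.7089 = 2.484 / 0.7089 = 3.504.
n = 3.504² + 3 = 12.28 + 3 = 15.3.
Round up.

n = 16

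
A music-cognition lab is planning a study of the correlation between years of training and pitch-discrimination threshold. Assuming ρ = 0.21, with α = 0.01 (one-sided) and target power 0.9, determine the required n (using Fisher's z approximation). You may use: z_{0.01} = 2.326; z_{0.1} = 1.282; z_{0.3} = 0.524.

n = 290

Fisher's z: C = ½·ln((1+r)/(1−r)) = ½·ln(1.5316) = 0.2132.
n = ((z_{α} + z_β)/C)² + 3.
(2.326 + 1.282) / 0.2132 = 3.608 / 0.2132 = 16.923.
n = 16.923² + 3 = 286.39 + 3 = 289.4.
Round up.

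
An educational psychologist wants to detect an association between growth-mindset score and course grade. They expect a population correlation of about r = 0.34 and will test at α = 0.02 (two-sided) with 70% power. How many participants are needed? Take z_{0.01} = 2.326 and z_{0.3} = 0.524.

n = 68

Fisher's z: C = ½·ln((1+r)/(1−r)) = ½·ln(2.0303) = 0.3541.
n = ((z_{α/2} + z_β)/C)² + 3.
(2.326 + 0.524) / 0.3541 = 2.850 / 0.3541 = 8.049.
n = 8.049² + 3 = 64.78 + 3 = 67.8.
Round up.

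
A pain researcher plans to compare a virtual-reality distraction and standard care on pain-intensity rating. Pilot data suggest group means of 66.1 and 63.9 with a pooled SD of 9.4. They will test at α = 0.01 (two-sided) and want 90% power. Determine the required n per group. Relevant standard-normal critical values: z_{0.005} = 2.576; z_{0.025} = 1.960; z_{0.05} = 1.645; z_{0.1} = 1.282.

n = 544 per group

Cohen's d = |M₁ − M₂| / SD_pooled = |66.1 − 63.9| / 9.4 = 2.2 / 9.4 = 0.234.
For two independent groups with equal n: n = 2·((z_{α/2} + z_β) / d)².
z_{α/2} + z_β = 2.576 + 1.282 = 3.858.
n = 2 × (3.858 / 0.234)² = 2 × 16.487² = 2 × 271.83 = 543.7.
Round up to the next whole participant.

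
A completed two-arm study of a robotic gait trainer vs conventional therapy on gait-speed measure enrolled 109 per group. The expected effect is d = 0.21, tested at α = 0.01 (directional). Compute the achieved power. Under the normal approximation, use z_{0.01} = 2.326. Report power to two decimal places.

power ≈ 0.22

For two equal groups, power = Φ(d·√(n/2) − z_{α}).
d·√(n/2) = 0.21 × √(109/2) = 0.21 × 7.382 = 1.550.
z_β = 1.550 − 2.326 = -0.776.
Power = Φ(-0.776) = 0.219.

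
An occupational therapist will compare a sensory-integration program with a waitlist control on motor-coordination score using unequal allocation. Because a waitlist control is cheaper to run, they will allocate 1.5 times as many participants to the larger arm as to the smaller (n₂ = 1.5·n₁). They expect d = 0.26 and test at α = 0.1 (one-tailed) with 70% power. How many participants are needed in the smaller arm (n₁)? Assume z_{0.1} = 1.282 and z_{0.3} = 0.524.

n₁ = 81

With allocation ratio k = n₂/n₁ = 1.5, Var(x̄₁−x̄₂) = σ²(1/n₁ + 1/(k·n₁)) = σ²·(k+1)/(k·n₁).
So n₁ = (1 + 1/k)·((z_{α} + z_β)/d)² = 1.667 × (1.806/0.26)².
n₁ = 1.667 × 48.25 = 80.4.
Round up: n₁ = 81, giving n₂ = ⌈1.5 × 81⌉ = ⌈121.5⌉ = 122.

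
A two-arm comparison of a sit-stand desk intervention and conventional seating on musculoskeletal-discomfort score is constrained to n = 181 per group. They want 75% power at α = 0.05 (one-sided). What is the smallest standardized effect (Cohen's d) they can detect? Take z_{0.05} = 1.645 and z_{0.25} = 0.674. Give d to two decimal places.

For two independent groups of n = 181 each: d_min = (z_{α} + z_β)·√(2/n).
z-sum = 1.645 + 0.674 = 2.319.
d_min = 2.319 × √(2/181) = 2.319 × 0.1051 = 0.244.

d_min ≈ 0.24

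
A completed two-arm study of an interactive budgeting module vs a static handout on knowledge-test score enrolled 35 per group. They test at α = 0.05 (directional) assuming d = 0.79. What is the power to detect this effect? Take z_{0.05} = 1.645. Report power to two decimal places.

power ≈ 0.95

For two equal groups, power = Φ(d·√(n/2) − z_{α}).
d·√(n/2) = 0.79 × √(35/2) = 0.79 × 4.183 = 3.305.
z_β = 3.305 − 1.645 = 1.660.
Power = Φ(1.660) = 0.952.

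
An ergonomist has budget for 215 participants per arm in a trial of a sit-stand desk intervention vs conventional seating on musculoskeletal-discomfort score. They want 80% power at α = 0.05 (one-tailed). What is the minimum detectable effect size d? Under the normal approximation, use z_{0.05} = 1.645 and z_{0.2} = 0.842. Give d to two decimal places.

For two independent groups of n = 215 each: d_min = (z_{α} + z_β)·√(2/n).
z-sum = 1.645 + 0.842 = 2.487.
d_min = 2.487 × √(2/215) = 2.487 × 0.0964 = 0.240.

d_min ≈ 0.24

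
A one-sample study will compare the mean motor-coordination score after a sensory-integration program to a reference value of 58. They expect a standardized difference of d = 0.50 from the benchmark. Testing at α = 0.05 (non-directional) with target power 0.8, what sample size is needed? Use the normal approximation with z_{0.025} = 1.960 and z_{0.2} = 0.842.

For a one-sample test: n = ((z_{α/2} + z_β) / d)².
z_{α/2} + z_β = 1.960 + 0.842 = 2.802.
n = (2.802 / 0.50)² = 5.604² = 31.40.
Round up.

n = 32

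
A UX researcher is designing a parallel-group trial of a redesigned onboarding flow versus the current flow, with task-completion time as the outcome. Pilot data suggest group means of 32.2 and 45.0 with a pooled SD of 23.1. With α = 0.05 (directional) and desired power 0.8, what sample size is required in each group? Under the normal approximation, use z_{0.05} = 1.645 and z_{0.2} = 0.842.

n = 41 per group

Cohen's d = |M₁ − M₂| / SD_pooled = |32.2 − 45.0| / 23.1 = 12.8 / 23.1 = 0.554.
For two independent groups with equal n: n = 2·((z_{α} + z_β) / d)².
z_{α} + z_β = 1.645 + 0.842 = 2.487.
n = 2 × (2.487 / 0.554)² = 2 × 4.489² = 2 × 20.15 = 40.3.
Round up to the next whole participant.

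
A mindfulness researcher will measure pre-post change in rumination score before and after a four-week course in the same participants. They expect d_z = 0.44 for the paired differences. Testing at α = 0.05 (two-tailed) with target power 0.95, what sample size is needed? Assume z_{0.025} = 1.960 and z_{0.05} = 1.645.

For a paired (one-sample on differences) test: n = ((z_{α/2} + z_β) / d)².
z_{α/2} + z_β = 1.960 + 1.645 = 3.605.
n = (3.605 / 0.44)² = 8.193² = 67.13.
Round up.

n = 68 pairs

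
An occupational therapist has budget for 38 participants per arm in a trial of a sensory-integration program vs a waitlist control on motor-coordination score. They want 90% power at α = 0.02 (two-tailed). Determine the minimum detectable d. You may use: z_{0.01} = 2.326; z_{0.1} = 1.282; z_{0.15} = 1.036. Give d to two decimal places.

d_min ≈ 0.83

For two independent groups of n = 38 each: d_min = (z_{α/2} + z_β)·√(2/n).
z-sum = 2.326 + 1.282 = 3.608.
d_min = 3.608 × √(2/38) = 3.608 × 0.2294 = 0.828.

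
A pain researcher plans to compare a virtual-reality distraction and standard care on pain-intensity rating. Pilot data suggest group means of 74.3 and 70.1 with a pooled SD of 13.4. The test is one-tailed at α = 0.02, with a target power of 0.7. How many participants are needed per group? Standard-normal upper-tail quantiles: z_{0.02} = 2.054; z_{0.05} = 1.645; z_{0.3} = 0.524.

Cohen's d = |M₁ − M₂| / SD_pooled = |74.3 − 70.1| / 13.4 = 4.2 / 13.4 = 0.313.
For two independent groups with equal n: n = 2·((z_{α} + z_β) / d)².
z_{α} + z_β = 2.054 + 0.524 = 2.578.
n = 2 × (2.578 / 0.313)² = 2 × 8.236² = 2 × 67.84 = 135.7.
Round up to the next whole participant.

n = 136 per group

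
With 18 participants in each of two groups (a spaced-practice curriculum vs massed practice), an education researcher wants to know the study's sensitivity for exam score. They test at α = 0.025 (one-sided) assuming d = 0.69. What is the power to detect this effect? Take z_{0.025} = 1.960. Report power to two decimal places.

power ≈ 0.54

For two equal groups, power = Φ(d·√(n/2) − z_{α}).
d·√(n/2) = 0.69 × √(18/2) = 0.69 × 3.000 = 2.070.
z_β = 2.070 − 1.960 = 0.110.
Power = Φ(0.110) = 0.544.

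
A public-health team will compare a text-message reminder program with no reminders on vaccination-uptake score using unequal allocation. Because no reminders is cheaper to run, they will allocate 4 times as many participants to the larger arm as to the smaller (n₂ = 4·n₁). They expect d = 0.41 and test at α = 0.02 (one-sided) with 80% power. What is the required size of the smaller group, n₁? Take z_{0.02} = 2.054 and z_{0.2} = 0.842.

n₁ = 63

With allocation ratio k = n₂/n₁ = 4, Var(x̄₁−x̄₂) = σ²(1/n₁ + 1/(k·n₁)) = σ²·(k+1)/(k·n₁).
So n₁ = (1 + 1/k)·((z_{α} + z_β)/d)² = 1.250 × (2.896/0.41)².
n₁ = 1.250 × 49.89 = 62.4.
Round up: n₁ = 63, giving n₂ = 4 × 63 = 252.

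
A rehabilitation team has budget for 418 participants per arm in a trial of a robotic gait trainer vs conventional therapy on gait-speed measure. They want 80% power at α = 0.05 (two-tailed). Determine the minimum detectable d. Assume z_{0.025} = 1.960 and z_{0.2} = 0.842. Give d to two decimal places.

d_min ≈ 0.19

For two independent groups of n = 418 each: d_min = (z_{α/2} + z_β)·√(2/n).
z-sum = 1.960 + 0.842 = 2.802.
d_min = 2.802 × √(2/418) = 2.802 × 0.0692 = 0.194.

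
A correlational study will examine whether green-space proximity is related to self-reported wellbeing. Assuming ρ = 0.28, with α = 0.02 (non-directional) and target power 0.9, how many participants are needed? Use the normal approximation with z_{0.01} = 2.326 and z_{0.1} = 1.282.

n = 161

Fisher's z: C = ½·ln((1+r)/(1−r)) = ½·ln(1.7778) = 0.2877.
n = ((z_{α/2} + z_β)/C)² + 3.
(2.326 + 1.282) / 0.2877 = 3.608 / 0.2877 = 12.541.
n = 12.541² + 3 = 157.27 + 3 = 160.3.
Round up.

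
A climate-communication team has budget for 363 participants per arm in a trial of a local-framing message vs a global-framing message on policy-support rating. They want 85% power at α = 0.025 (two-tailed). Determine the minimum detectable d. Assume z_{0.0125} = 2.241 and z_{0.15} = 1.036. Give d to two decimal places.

For two independent groups of n = 363 each: d_min = (z_{α/2} + z_β)·√(2/n).
z-sum = 2.241 + 1.036 = 3.277.
d_min = 3.277 × √(2/363) = 3.277 × 0.0742 = 0.243.

d_min ≈ 0.24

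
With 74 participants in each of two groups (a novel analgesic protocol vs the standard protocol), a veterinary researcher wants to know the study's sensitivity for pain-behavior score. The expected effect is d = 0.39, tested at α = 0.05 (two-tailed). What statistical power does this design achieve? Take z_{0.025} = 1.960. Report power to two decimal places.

For two equal groups, power = Φ(d·√(n/2) − z_{α/2}).
d·√(n/2) = 0.39 × √(74/2) = 0.39 × 6.083 = 2.372.
z_β = 2.372 − 1.960 = 0.412.
Power = Φ(0.412) = 0.660.

power ≈ 0.66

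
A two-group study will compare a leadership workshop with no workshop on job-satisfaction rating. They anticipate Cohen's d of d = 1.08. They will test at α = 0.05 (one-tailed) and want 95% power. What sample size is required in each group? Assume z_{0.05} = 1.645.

n = 19 per group

For two independent groups with equal n: n = 2·((z_{α} + z_β) / d)².
z_{α} + z_β = 1.645 + 1.645 = 3.290.
n = 2 × (3.290 / 1.08)² = 2 × 3.046² = 2 × 9.28 = 18.6.
Round up to the next whole participant.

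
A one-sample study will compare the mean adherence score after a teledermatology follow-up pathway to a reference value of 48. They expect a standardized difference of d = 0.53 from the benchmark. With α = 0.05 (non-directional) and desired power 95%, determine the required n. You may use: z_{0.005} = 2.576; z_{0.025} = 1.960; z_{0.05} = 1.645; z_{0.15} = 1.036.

For a one-sample test: n = ((z_{α/2} + z_β) / d)².
z_{α/2} + z_β = 1.960 + 1.645 = 3.605.
n = (3.605 / 0.53)² = 6.802² = 46.27.
Round up.

n = 47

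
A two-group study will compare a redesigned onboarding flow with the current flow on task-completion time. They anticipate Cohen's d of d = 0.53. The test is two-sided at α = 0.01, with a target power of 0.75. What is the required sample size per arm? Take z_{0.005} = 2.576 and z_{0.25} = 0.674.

For two independent groups with equal n: n = 2·((z_{α/2} + z_β) / d)².
z_{α/2} + z_β = 2.576 + 0.674 = 3.250.
n = 2 × (3.250 / 0.53)² = 2 × 6.132² = 2 × 37.60 = 75.2.
Round up to the next whole participant.

n = 76 per group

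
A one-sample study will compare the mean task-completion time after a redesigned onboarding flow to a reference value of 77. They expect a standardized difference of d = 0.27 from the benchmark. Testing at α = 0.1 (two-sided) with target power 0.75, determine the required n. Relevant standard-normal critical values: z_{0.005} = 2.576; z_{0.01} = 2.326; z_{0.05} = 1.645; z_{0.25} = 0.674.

For a one-sample test: n = ((z_{α/2} + z_β) / d)².
z_{α/2} + z_β = 1.645 + 0.674 = 2.319.
n = (2.319 / 0.27)² = 8.589² = 73.77.
Round up.

n = 74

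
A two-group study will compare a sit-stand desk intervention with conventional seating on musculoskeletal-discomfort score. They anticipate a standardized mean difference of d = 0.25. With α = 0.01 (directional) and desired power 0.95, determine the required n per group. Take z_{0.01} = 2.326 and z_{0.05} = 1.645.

n = 505 per group

For two independent groups with equal n: n = 2·((z_{α} + z_β) / d)².
z_{α} + z_β = 2.326 + 1.645 = 3.971.
n = 2 × (3.971 / 0.25)² = 2 × 15.884² = 2 × 252.30 = 504.6.
Round up to the next whole participant.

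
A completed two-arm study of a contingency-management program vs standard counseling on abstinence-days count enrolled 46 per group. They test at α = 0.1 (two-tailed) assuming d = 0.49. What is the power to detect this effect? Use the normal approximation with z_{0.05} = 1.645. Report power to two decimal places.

power ≈ 0.76

For two equal groups, power = Φ(d·√(n/2) − z_{α/2}).
d·√(n/2) = 0.49 × √(46/2) = 0.49 × 4.796 = 2.350.
z_β = 2.350 − 1.645 = 0.705.
Power = Φ(0.705) = 0.760.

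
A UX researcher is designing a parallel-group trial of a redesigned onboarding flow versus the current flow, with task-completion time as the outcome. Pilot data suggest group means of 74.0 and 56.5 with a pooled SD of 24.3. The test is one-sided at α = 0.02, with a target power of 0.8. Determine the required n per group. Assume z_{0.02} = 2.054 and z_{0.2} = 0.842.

n = 33 per group

Cohen's d = |M₁ − M₂| / SD_pooled = |74.0 − 56.5| / 24.3 = 17.5 / 24.3 = 0.720.
For two independent groups with equal n: n = 2·((z_{α} + z_β) / d)².
z_{α} + z_β = 2.054 + 0.842 = 2.896.
n = 2 × (2.896 / 0.720)² = 2 × 4.022² = 2 × 16.18 = 32.4.
Round up to the next whole participant.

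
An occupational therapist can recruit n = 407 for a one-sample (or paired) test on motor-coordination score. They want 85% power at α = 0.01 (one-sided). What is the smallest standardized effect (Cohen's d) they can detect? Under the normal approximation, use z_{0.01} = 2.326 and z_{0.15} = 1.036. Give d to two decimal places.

For a single sample (or paired design) of n = 407: d_min = (z_{α} + z_β)/√n.
z-sum = 2.326 + 1.036 = 3.362.
d_min = 3.362 / √407 = 3.362 / 20.174 = 0.167.

d_min ≈ 0.17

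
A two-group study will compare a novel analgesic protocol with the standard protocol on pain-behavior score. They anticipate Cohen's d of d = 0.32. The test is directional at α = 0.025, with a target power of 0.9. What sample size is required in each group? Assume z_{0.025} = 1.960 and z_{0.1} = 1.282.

n = 206 per group

For two independent groups with equal n: n = 2·((z_{α} + z_β) / d)².
z_{α} + z_β = 1.960 + 1.282 = 3.242.
n = 2 × (3.242 / 0.32)² = 2 × 10.131² = 2 × 102.64 = 205.3.
Round up to the next whole participant.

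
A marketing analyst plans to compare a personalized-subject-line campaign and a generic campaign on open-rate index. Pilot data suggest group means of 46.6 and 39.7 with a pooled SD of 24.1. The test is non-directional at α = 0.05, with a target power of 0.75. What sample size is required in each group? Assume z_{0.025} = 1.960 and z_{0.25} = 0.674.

Cohen's d = |M₁ − M₂| / SD_pooled = |46.6 − 39.7| / 24.1 = 6.9 / 24.1 = 0.286.
For two independent groups with equal n: n = 2·((z_{α/2} + z_β) / d)².
z_{α/2} + z_β = 1.960 + 0.674 = 2.634.
n = 2 × (2.634 / 0.286)² = 2 × 9.210² = 2 × 84.82 = 169.6.
Round up to the next whole participant.

n = 170 per group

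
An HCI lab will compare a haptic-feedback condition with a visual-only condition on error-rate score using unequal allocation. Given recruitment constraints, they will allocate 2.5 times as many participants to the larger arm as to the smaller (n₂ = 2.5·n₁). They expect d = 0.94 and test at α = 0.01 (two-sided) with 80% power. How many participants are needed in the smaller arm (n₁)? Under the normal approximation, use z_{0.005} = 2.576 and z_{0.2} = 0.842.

With allocation ratio k = n₂/n₁ = 2.5, Var(x̄₁−x̄₂) = σ²(1/n₁ + 1/(k·n₁)) = σ²·(k+1)/(k·n₁).
So n₁ = (1 + 1/k)·((z_{α/2} + z_β)/d)² = 1.400 × (3.418/0.94)².
n₁ = 1.400 × 13.22 = 18.5.
Round up: n₁ = 19, giving n₂ = ⌈2.5 × 19⌉ = ⌈47.5⌉ = 48.

n₁ = 19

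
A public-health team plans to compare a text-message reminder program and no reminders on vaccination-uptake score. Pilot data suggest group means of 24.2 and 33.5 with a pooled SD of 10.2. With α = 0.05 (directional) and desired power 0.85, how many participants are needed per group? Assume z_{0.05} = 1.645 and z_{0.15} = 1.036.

Cohen's d = |M₁ − M₂| / SD_pooled = |24.2 − 33.5| / 10.2 = 9.3 / 10.2 = 0.912.
For two independent groups with equal n: n = 2·((z_{α} + z_β) / d)².
z_{α} + z_β = 1.645 + 1.036 = 2.681.
n = 2 × (2.681 / 0.912)² = 2 × 2.940² = 2 × 8.64 = 17.3.
Round up to the next whole participant.

n = 18 per group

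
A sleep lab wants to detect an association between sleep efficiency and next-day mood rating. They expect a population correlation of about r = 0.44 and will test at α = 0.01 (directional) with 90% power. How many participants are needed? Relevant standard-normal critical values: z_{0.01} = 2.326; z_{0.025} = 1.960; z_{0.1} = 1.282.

Fisher's z: C = ½·ln((1+r)/(1−r)) = ½·ln(2.5714) = 0.4722.
n = ((z_{α} + z_β)/C)² + 3.
(2.326 + 1.282) / 0.4722 = 3.608 / 0.4722 = 7.641.
n = 7.641² + 3 = 58.38 + 3 = 61.4.
Round up.

n = 62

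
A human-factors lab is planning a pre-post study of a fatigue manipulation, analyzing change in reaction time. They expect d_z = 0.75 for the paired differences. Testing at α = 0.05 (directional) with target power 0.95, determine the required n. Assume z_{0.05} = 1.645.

For a paired (one-sample on differences) test: n = ((z_{α} + z_β) / d)².
z_{α} + z_β = 1.645 + 1.645 = 3.290.
n = (3.290 / 0.75)² = 4.387² = 19.24.
Round up.

n = 20 pairs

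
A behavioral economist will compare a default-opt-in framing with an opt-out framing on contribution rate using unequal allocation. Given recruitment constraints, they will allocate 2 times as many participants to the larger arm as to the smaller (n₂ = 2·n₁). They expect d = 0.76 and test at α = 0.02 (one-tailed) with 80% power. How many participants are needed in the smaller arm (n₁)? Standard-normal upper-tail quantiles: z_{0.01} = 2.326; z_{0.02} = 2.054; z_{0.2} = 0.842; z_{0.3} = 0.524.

With allocation ratio k = n₂/n₁ = 2, Var(x̄₁−x̄₂) = σ²(1/n₁ + 1/(k·n₁)) = σ²·(k+1)/(k·n₁).
So n₁ = (1 + 1/k)·((z_{α} + z_β)/d)² = 1.500 × (2.896/0.76)².
n₁ = 1.500 × 14.52 = 21.8.
Round up: n₁ = 22, giving n₂ = 2 × 22 = 44.

n₁ = 22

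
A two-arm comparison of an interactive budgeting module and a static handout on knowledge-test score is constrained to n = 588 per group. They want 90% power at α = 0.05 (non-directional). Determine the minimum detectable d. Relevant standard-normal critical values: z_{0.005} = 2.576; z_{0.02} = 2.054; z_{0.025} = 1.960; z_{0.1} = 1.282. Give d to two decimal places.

d_min ≈ 0.19

For two independent groups of n = 588 each: d_min = (z_{α/2} + z_β)·√(2/n).
z-sum = 1.960 + 1.282 = 3.242.
d_min = 3.242 × √(2/588) = 3.242 × 0.0583 = 0.189.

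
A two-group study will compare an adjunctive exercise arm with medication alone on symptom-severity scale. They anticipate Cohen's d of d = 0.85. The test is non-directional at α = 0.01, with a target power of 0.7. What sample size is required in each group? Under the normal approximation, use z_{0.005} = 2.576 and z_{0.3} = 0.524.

For two independent groups with equal n: n = 2·((z_{α/2} + z_β) / d)².
z_{α/2} + z_β = 2.576 + 0.524 = 3.100.
n = 2 × (3.100 / 0.85)² = 2 × 3.647² = 2 × 13.30 = 26.6.
Round up to the next whole participant.

n = 27 per group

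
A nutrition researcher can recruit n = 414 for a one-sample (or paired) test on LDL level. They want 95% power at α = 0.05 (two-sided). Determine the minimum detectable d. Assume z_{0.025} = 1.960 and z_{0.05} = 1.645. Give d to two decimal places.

d_min ≈ 0.18

For a single sample (or paired design) of n = 414: d_min = (z_{α/2} + z_β)/√n.
z-sum = 1.960 + 1.645 = 3.605.
d_min = 3.605 / √414 = 3.605 / 20.347 = 0.177.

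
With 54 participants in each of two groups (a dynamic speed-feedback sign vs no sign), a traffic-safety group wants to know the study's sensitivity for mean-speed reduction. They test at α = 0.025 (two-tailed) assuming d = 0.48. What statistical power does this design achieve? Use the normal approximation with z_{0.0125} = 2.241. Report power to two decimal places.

power ≈ 0.60

For two equal groups, power = Φ(d·√(n/2) − z_{α/2}).
d·√(n/2) = 0.48 × √(54/2) = 0.48 × 5.196 = 2.494.
z_β = 2.494 − 2.241 = 0.253.
Power = Φ(0.253) = 0.600.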